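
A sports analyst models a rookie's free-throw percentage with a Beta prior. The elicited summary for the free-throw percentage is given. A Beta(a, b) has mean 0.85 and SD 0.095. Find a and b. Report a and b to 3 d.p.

a = 11.158, b = 1.969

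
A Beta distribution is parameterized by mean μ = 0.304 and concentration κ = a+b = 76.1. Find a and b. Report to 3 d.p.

Split κ in proportion μ : (1−μ): a = 0.304·76.1 = 23.134, b = 76.1 − 23.134 = 52.966.

a = 23.134, b = 52.966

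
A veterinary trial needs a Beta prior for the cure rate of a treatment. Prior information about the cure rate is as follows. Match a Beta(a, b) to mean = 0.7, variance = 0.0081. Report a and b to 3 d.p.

Let s = a+b. The Beta variance is μ(1−μ)/(s+1).
So s+1 = μ(1−μ)/σ² = (0.7×0.3)/0.0081 = 0.21/0.0081 = 25.9259, giving s = 24.9259.
Then a = μs = 0.7×24.9259 = 17.448 and b = (1−μ)s = 0.3×24.9259 = 7.478.

a = 17.448, b = 7.478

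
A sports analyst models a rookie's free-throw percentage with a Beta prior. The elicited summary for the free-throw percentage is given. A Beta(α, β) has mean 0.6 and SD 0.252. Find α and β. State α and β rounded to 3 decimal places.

First σ² = 0.063504. Setting α = μn, β = (1−μ)n with n = α+β,
μ(1−μ)/(n+1) = 0.063504 ⇒ n+1 = 0.24/0.063504 = 3.7793 ⇒ n = 2.7793.
Hence α = 0.6×2.7793 = 1.668, β = 0.4×2.7793 = 1.112.

α = 1.668, β = 1.112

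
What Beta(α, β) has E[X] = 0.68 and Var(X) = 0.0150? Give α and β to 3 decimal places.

α = 9.185, β = 4.322

By moment matching, α+β = μ(1−μ)/σ² − 1 = (0.68·0.32)/0.0150 − 1 = 14.5067 − 1 = 13.5067.
Since α/(α+β) = μ, α = 0.68·13.5067 = 9.185 and β = 0.32·13.5067 = 4.322.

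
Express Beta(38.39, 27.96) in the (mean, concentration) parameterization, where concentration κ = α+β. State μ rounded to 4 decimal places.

μ = 0.5786, κ = 66.35

κ = α+β = 38.39+27.96 = 66.35; μ = α/κ = 38.39/66.35 = 0.5786.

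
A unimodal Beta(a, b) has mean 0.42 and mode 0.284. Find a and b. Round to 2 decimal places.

a = 1.33, b = 1.84

With s = a+b: μ = a/s and mode = (a−1)/(s−2). Eliminating a = μs,
μs − 1 = m(s−2) ⇒ s(μ−m) = 1−2m ⇒ s = 0.432/0.136 = 3.1765.
So a = μs = 1.33, b = (1−μ)s = 1.84.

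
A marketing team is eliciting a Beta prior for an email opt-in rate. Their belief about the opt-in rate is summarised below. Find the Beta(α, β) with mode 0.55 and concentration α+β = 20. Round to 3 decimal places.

Mode = (α−1)/(κ−2) with κ = α+β, so α−1 = 0.55·18 = 9.900.
α = 10.900; β = κ − α = 9.100.

α = 10.900, β = 9.100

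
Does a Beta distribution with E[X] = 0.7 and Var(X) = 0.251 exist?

No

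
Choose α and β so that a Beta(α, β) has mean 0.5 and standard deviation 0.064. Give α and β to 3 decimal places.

σ² = 0.064² = 0.004096.
With s = α+β, Var = μ(1−μ)/(s+1), so s+1 = (0.5×0.5)/0.004096 = 61.0352 and s = 60.0352.
α = μs = 30.018, β = (1−μ)s = 30.018.

α = 30.018, β = 30.018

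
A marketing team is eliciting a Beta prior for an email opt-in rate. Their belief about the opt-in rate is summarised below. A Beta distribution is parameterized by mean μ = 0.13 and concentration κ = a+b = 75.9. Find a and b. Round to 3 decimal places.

a = 9.867, b = 66.033

Split κ in proportion μ : (1−μ): a = 0.13·75.9 = 9.867, b = 75.9 − 9.867 = 66.033.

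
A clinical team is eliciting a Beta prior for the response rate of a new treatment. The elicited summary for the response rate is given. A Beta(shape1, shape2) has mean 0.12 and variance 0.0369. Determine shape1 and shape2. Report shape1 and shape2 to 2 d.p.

shape1 = 0.22, shape2 = 1.64

By moment matching, shape1+shape2 = μ(1−μ)/σ² − 1 = (0.12·0.88)/0.0369 − 1 = 2.8618 − 1 = 1.8618.
Since shape1/(shape1+shape2) = μ, shape1 = 0.12·1.8618 = 0.22 and shape2 = 0.88·1.8618 = 1.64.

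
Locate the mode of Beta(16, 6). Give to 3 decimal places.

0.750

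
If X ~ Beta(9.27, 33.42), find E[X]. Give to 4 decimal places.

0.2171

The Beta mean is α/(α+β) = 9.27/(9.27+33.42) = 0.2171.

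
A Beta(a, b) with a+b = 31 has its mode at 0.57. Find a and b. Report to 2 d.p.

a = 17.53, b = 13.47

Since the density peak of Beta(a,b) is at (a−1)/(a+b−2),
a = 1 + 0.57(31−2) = 17.53 and b = 31 − 17.53 = 13.47.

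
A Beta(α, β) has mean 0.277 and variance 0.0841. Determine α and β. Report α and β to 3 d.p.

Write ν = α+β; then α = μν and Var = μ(1−μ)/(ν+1).
ν = μ(1−μ)/Var − 1 = 0.200271/0.0841 − 1 = 1.3813.
α = 0.277·1.3813 = 0.383, β = 0.723·1.3813 = 0.999.

α = 0.383, β = 0.999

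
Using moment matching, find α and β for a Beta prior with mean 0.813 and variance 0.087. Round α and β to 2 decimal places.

Write ν = α+β; then α = μν and Var = μ(1−μ)/(ν+1).
ν = μ(1−μ)/Var − 1 = 0.152031/0.087 − 1 = 0.7475.
α = 0.813·0.7475 = 0.61, β = 0.187·0.7475 = 0.14.

α = 0.61, β = 0.14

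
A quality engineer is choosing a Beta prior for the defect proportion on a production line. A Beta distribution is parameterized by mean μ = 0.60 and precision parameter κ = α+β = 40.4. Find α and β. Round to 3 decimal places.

α = 24.240, β = 16.160

Split κ in proportion μ : (1−μ): α = 0.60·40.4 = 24.240, β = 40.4 − 24.240 = 16.160.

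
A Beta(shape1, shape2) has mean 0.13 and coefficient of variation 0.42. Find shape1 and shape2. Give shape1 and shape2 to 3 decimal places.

shape1 = 4.802, shape2 = 32.136

σ = CV·μ = 0.42×0.13 = 0.05460, so σ² = 0.002981.
s+1 = μ(1−μ)/σ² = 0.1131/0.002981 = 37.9383, so s = shape1+shape2 = 36.9383.
shape1 = μs = 4.802, shape2 = (1−μ)s = 32.136.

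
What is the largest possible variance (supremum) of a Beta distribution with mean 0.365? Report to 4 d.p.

0.2318

For fixed mean μ the Beta variance is μ(1−μ)/(α+β+1), increasing as α+β decreases.
Its least upper bound (not attained) is μ(1−μ) = 0.365·0.635 = 0.2318.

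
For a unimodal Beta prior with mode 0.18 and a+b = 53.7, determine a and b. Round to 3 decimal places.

For a,b>1 the mode is (a−1)/(a+b−2), so a = mode·(κ−2)+1 = 0.18×51.7+1 = 10.306.
And b = (1−mode)·(κ−2)+1 = 0.82×51.7+1 = 43.394.

a = 10.306, b = 43.394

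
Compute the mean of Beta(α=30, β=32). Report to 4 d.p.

The Beta mean is α/(α+β) = 30/(30+32) = 0.4839.

0.4839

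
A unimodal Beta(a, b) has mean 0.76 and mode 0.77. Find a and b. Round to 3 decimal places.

a = 41.040, b = 12.960

With s = a+b: μ = a/s and mode = (a−1)/(s−2). Eliminating a = μs,
μs − 1 = m(s−2) ⇒ s(μ−m) = 1−2m ⇒ s = -0.54/-0.01 = 54.0000.
So a = μs = 41.040, b = (1−μ)s = 12.960.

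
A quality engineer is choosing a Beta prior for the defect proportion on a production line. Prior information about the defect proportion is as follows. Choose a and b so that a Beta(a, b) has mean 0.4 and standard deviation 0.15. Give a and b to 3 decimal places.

a = 3.867, b = 5.800

σ² = 0.15² = 0.0225.
With s = a+b, Var = μ(1−μ)/(s+1), so s+1 = (0.4×0.6)/0.0225 = 10.6667 and s = 9.6667.
a = μs = 3.867, b = (1−μ)s = 5.800.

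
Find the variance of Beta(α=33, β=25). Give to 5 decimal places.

Var = αβ/[(α+β)²(α+β+1)] = (33×25)/(58²×59) = 825/198476 = 0.00416.

0.00416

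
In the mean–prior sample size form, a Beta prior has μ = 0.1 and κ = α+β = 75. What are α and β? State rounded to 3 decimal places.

α = 7.500, β = 67.500

Split κ in proportion μ : (1−μ): α = 0.1·75 = 7.500, β = 75 − 7.500 = 67.500.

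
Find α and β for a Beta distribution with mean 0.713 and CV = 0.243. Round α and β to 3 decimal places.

σ = CV·μ = 0.243×0.713 = 0.17326, so σ² = 0.030019.
s+1 = μ(1−μ)/σ² = 0.204631/0.030019 = 6.8168, so s = α+β = 5.8168.
α = μs = 4.147, β = (1−μ)s = 1.669.

α = 4.147, β = 1.669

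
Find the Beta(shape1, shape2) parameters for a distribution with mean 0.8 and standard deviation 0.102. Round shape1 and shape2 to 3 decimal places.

shape1 = 11.503, shape2 = 2.876

Variance = 0.102² = 0.010404. The moment-matching identity shape1+shape2 = μ(1−μ)/Var − 1 gives
shape1+shape2 = 0.16/0.010404 − 1 = 14.3787, so shape1 = μ·14.3787 = 11.503 and shape2 = (1−μ)·14.3787 = 2.876.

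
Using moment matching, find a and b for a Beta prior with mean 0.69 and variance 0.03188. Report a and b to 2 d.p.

a = 3.94, b = 1.77

Write ν = a+b; then a = μν and Var = μ(1−μ)/(ν+1).
ν = μ(1−μ)/Var − 1 = 0.2139/0.03188 − 1 = 5.7095.
a = 0.69·5.7095 = 3.94, b = 0.31·5.7095 = 1.77.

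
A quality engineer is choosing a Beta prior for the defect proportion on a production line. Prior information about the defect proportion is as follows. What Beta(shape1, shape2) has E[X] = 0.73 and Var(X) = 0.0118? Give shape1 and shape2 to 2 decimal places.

shape1 = 11.46, shape2 = 4.24

Let s = shape1+shape2. The Beta variance is μ(1−μ)/(s+1).
So s+1 = μ(1−μ)/σ² = (0.73×0.27)/0.0118 = 0.1971/0.0118 = 16.7034, giving s = 15.7034.
Then shape1 = μs = 0.73×15.7034 = 11.46 and shape2 = (1−μ)s = 0.27×15.7034 = 4.24.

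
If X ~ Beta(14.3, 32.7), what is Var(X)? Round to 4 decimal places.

μ = 14.3/47.0 = 0.304255; Var = μ(1−μ)/(α+β+1) = 0.2116840/48.0 = 0.0044.

0.0044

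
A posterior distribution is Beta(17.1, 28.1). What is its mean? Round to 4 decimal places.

0.3783

The Beta mean is α/(α+β) = 17.1/(17.1+28.1) = 0.3783.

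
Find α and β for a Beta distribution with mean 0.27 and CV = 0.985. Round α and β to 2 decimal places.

Var = (CV·μ)² = (0.985×0.27)² = 0.070729.
α+β = μ(1−μ)/Var − 1 = 0.1971/0.070729 − 1 = 1.7867.
Thus α = 0.27·1.7867 = 0.48 and β = 0.73·1.7867 = 1.30.

α = 0.48, β = 1.30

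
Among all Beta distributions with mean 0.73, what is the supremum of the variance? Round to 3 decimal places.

For fixed mean μ the Beta variance is μ(1−μ)/(α+β+1), increasing as α+β decreases.
Its least upper bound (not attained) is μ(1−μ) = 0.73·0.27 = 0.197.

0.197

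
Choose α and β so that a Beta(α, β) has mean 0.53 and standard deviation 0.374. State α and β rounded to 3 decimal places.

α = 0.414, β = 0.367

First σ² = 0.139876. Setting α = μn, β = (1−μ)n with n = α+β,
μ(1−μ)/(n+1) = 0.139876 ⇒ n+1 = 0.2491/0.139876 = 1.7809 ⇒ n = 0.7809.
Hence α = 0.53×0.7809 = 0.414, β = 0.47×0.7809 = 0.367.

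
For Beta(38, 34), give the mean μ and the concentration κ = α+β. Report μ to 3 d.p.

κ = α+β = 38+34 = 72; μ = α/κ = 38/72 = 0.528.

μ = 0.528, κ = 72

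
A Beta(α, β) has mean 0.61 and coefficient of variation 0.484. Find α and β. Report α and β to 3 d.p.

α = 1.055, β = 0.674

σ = CV·μ = 0.484×0.61 = 0.29524, so σ² = 0.087167.
s+1 = μ(1−μ)/σ² = 0.2379/0.087167 = 2.7293, so s = α+β = 1.7293.
α = μs = 1.055, β = (1−μ)s = 0.674.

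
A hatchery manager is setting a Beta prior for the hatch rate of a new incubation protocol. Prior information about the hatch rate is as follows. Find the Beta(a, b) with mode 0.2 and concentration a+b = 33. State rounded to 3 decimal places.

Mode = (a−1)/(κ−2) with κ = a+b, so a−1 = 0.2·31 = 6.200.
a = 7.200; b = κ − a = 25.800.

a = 7.200, b = 25.800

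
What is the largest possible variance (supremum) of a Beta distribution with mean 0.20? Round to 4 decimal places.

Var = μ(1−μ)/(α+β+1), which approaches μ(1−μ) as α+β → 0.
So the supremum is μ(1−μ) = 0.20×0.80 = 0.1600.

0.1600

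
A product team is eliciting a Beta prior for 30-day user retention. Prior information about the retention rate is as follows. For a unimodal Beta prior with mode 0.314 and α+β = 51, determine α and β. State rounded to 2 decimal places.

Mode = (α−1)/(κ−2) with κ = α+β, so α−1 = 0.314·49 = 15.39.
α = 16.39; β = κ − α = 34.61.

α = 16.39, β = 34.61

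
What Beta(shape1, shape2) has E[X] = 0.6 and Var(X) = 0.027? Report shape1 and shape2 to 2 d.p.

Let s = shape1+shape2. The Beta variance is μ(1−μ)/(s+1).
So s+1 = μ(1−μ)/σ² = (0.6×0.4)/0.027 = 0.24/0.027 = 8.8889, giving s = 7.8889.
Then shape1 = μs = 0.6×7.8889 = 4.73 and shape2 = (1−μ)s = 0.4×7.8889 = 3.16.

shape1 = 4.73, shape2 = 3.16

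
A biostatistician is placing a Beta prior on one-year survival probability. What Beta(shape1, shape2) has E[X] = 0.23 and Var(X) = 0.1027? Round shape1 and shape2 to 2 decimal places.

shape1 = 0.17, shape2 = 0.56

By moment matching, shape1+shape2 = μ(1−μ)/σ² − 1 = (0.23·0.77)/0.1027 − 1 = 1.7244 − 1 = 0.7244.
Since shape1/(shape1+shape2) = μ, shape1 = 0.23·0.7244 = 0.17 and shape2 = 0.77·0.7244 = 0.56.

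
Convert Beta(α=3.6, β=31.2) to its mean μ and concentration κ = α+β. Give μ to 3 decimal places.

κ = α+β = 3.6+31.2 = 34.8; μ = α/κ = 3.6/34.8 = 0.103.

μ = 0.103, κ = 34.8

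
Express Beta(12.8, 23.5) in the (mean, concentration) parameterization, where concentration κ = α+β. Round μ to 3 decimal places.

μ = 0.353, κ = 36.3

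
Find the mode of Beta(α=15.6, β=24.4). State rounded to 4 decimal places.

The density x^(α−1)(1−x)^(β−1) is maximised at (α−1)/(α+β−2) = 14.6/38.0 = 0.3842.

0.3842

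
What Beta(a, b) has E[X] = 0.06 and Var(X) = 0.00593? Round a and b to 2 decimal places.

Let s = a+b. The Beta variance is μ(1−μ)/(s+1).
So s+1 = μ(1−μ)/σ² = (0.06×0.94)/0.00593 = 0.0564/0.00593 = 9.5110, giving s = 8.5110.
Then a = μs = 0.06×8.5110 = 0.51 and b = (1−μ)s = 0.94×8.5110 = 8.00.

a = 0.51, b = 8.00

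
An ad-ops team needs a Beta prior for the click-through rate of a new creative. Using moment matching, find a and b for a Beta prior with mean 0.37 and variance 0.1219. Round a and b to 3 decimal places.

a = 0.338, b = 0.575

Write ν = a+b; then a = μν and Var = μ(1−μ)/(ν+1).
ν = μ(1−μ)/Var − 1 = 0.2331/0.1219 − 1 = 0.9122.
a = 0.37·0.9122 = 0.338, b = 0.63·0.9122 = 0.575.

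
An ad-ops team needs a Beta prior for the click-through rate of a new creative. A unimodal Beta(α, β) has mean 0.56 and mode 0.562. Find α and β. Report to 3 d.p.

With s = α+β: μ = α/s and mode = (α−1)/(s−2). Eliminating α = μs,
μs − 1 = m(s−2) ⇒ s(μ−m) = 1−2m ⇒ s = -0.124/-0.002 = 62.0000.
So α = μs = 34.720, β = (1−μ)s = 27.280.

α = 34.720, β = 27.280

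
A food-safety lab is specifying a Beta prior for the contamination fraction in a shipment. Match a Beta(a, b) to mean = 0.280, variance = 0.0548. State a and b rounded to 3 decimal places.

a = 0.750, b = 1.929

Write ν = a+b; then a = μν and Var = μ(1−μ)/(ν+1).
ν = μ(1−μ)/Var − 1 = 0.201600/0.0548 − 1 = 2.6788.
a = 0.280·2.6788 = 0.750, b = 0.720·2.6788 = 1.929.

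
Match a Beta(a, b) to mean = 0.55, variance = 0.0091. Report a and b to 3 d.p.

a = 14.409, b = 11.789

By moment matching, a+b = μ(1−μ)/σ² − 1 = (0.55·0.45)/0.0091 − 1 = 27.1978 − 1 = 26.1978.
Since a/(a+b) = μ, a = 0.55·26.1978 = 14.409 and b = 0.45·26.1978 = 11.789.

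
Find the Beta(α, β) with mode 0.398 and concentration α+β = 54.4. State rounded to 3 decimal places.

α = 21.855, β = 32.545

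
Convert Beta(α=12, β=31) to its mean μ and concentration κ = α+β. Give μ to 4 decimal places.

μ = 0.2791, κ = 43

κ = α+β = 12+31 = 43; μ = α/κ = 12/43 = 0.2791.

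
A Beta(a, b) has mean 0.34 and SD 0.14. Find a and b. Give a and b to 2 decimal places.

Variance = 0.14² = 0.0196. The moment-matching identity a+b = μ(1−μ)/Var − 1 gives
a+b = 0.2244/0.0196 − 1 = 10.4490, so a = μ·10.4490 = 3.55 and b = (1−μ)·10.4490 = 6.90.

a = 3.55, b = 6.90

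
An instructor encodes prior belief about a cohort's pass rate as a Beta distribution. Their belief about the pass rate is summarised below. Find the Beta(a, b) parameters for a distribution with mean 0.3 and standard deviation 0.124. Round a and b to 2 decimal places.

a = 3.80, b = 8.86

First σ² = 0.015376. Setting a = μn, b = (1−μ)n with n = a+b,
μ(1−μ)/(n+1) = 0.015376 ⇒ n+1 = 0.21/0.015376 = 13.6576 ⇒ n = 12.6576.
Hence a = 0.3×12.6576 = 3.80, b = 0.7×12.6576 = 8.86.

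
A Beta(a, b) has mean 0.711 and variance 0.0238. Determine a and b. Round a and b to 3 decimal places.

a = 5.427, b = 2.206

Let s = a+b. The Beta variance is μ(1−μ)/(s+1).
So s+1 = μ(1−μ)/σ² = (0.711×0.289)/0.0238 = 0.205479/0.0238 = 8.6336, giving s = 7.6336.
Then a = μs = 0.711×7.6336 = 5.427 and b = (1−μ)s = 0.289×7.6336 = 2.206.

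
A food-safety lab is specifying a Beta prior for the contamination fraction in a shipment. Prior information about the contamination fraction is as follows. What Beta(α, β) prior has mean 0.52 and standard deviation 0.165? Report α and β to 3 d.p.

α = 4.247, β = 3.921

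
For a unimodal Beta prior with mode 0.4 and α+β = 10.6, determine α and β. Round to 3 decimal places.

α = 4.440, β = 6.160

Since the density peak of Beta(α,β) is at (α−1)/(α+β−2),
α = 1 + 0.4(10.6−2) = 4.440 and β = 10.6 − 4.440 = 6.160.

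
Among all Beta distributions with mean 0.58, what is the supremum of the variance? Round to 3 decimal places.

0.244

For fixed mean μ the Beta variance is μ(1−μ)/(α+β+1), increasing as α+β decreases.
Its least upper bound (not attained) is μ(1−μ) = 0.58·0.42 = 0.244.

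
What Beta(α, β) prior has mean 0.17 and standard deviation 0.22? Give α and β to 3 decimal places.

Variance = 0.22² = 0.0484. The moment-matching identity α+β = μ(1−μ)/Var − 1 gives
α+β = 0.1411/0.0484 − 1 = 1.9153, so α = μ·1.9153 = 0.326 and β = (1−μ)·1.9153 = 1.590.

α = 0.326, β = 1.590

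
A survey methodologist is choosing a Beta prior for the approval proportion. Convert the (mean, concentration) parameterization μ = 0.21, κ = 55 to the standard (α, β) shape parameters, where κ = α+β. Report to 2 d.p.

α = μκ = 0.21×55 = 11.55 and β = (1−μ)κ = 0.79×55 = 43.45.

α = 11.55, β = 43.45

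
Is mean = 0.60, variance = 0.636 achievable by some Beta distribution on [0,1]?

No

The Beta variance bound is σ² < μ(1−μ).
Here μ(1−μ) = 0.60×0.40 = 0.2400, and 0.636 ≥ 0.2400.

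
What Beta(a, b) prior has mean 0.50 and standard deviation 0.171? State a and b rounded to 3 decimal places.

a = 3.775, b = 3.775

Variance = 0.171² = 0.029241. The moment-matching identity a+b = μ(1−μ)/Var − 1 gives
a+b = 0.2500/0.029241 − 1 = 7.5496, so a = μ·7.5496 = 3.775 and b = (1−μ)·7.5496 = 3.775.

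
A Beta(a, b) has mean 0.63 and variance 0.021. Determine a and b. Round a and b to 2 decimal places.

By moment matching, a+b = μ(1−μ)/σ² − 1 = (0.63·0.37)/0.021 − 1 = 11.1000 − 1 = 10.1000.
Since a/(a+b) = μ, a = 0.63·10.1000 = 6.36 and b = 0.37·10.1000 = 3.74.

a = 6.36, b = 3.74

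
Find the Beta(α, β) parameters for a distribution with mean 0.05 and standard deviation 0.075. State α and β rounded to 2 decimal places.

σ² = 0.075² = 0.005625.
With s = α+β, Var = μ(1−μ)/(s+1), so s+1 = (0.05×0.95)/0.005625 = 8.4444 and s = 7.4444.
α = μs = 0.37, β = (1−μ)s = 7.07.

α = 0.37, β = 7.07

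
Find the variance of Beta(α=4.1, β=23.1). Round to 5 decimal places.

α+β = 27.2 and αβ = 94.71, so Var = αβ/[(α+β)²(α+β+1)] = 94.71/20863.488 = 0.00454.

0.00454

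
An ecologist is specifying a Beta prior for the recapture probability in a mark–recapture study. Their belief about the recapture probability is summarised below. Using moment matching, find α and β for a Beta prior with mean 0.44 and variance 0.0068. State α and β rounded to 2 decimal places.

α = 15.50, β = 19.73

By moment matching, α+β = μ(1−μ)/σ² − 1 = (0.44·0.56)/0.0068 − 1 = 36.2353 − 1 = 35.2353.
Since α/(α+β) = μ, α = 0.44·35.2353 = 15.50 and β = 0.56·35.2353 = 19.73.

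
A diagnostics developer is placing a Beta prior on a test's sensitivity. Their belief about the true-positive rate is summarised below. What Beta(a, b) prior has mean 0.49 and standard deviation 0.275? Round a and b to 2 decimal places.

a = 1.13, b = 1.18

First σ² = 0.075625. Setting a = μn, b = (1−μ)n with n = a+b,
μ(1−μ)/(n+1) = 0.075625 ⇒ n+1 = 0.2499/0.075625 = 3.3045 ⇒ n = 2.3045.
Hence a = 0.49×2.3045 = 1.13, b = 0.51×2.3045 = 1.18.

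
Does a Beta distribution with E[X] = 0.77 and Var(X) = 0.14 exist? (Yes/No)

A Beta with mean μ has variance μ(1−μ)/(α+β+1) < μ(1−μ).
Here μ(1−μ) = 0.77×0.23 = 0.1771, and 0.14 < 0.1771.

Yes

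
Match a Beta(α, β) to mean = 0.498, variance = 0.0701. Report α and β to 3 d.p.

By moment matching, α+β = μ(1−μ)/σ² − 1 = (0.498·0.502)/0.0701 − 1 = 3.5663 − 1 = 2.5663.
Since α/(α+β) = μ, α = 0.498·2.5663 = 1.278 and β = 0.502·2.5663 = 1.288.

α = 1.278, β = 1.288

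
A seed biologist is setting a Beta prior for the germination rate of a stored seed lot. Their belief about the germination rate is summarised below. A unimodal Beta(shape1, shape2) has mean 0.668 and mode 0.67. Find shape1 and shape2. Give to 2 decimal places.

With s = shape1+shape2: μ = shape1/s and mode = (shape1−1)/(s−2). Eliminating shape1 = μs,
μs − 1 = m(s−2) ⇒ s(μ−m) = 1−2m ⇒ s = -0.34/-0.002 = 170.0000.
So shape1 = μs = 113.56, shape2 = (1−μ)s = 56.44.

shape1 = 113.56, shape2 = 56.44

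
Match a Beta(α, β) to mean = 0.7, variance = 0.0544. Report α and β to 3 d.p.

α = 2.002, β = 0.858

Let s = α+β. The Beta variance is μ(1−μ)/(s+1).
So s+1 = μ(1−μ)/σ² = (0.7×0.3)/0.0544 = 0.21/0.0544 = 3.8603, giving s = 2.8603.
Then α = μs = 0.7×2.8603 = 2.002 and β = (1−μ)s = 0.3×2.8603 = 0.858.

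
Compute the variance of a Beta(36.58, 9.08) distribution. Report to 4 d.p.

0.0034

μ = 36.58/45.66 = 0.801139; Var = μ(1−μ)/(α+β+1) = 0.1593154/46.66 = 0.0034.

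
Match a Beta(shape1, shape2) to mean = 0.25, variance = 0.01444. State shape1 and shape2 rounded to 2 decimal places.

shape1 = 3.00, shape2 = 8.99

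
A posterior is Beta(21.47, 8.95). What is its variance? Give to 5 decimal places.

0.00661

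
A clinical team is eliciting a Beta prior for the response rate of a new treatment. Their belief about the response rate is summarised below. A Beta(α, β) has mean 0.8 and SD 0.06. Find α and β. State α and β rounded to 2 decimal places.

σ² = 0.06² = 0.0036.
With s = α+β, Var = μ(1−μ)/(s+1), so s+1 = (0.8×0.2)/0.0036 = 44.4444 and s = 43.4444.
α = μs = 34.76, β = (1−μ)s = 8.69.

α = 34.76, β = 8.69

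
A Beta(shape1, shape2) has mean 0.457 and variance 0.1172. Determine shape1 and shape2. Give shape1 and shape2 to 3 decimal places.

Write ν = shape1+shape2; then shape1 = μν and Var = μ(1−μ)/(ν+1).
ν = μ(1−μ)/Var − 1 = 0.248151/0.1172 − 1 = 1.1173.
shape1 = 0.457·1.1173 = 0.511, shape2 = 0.543·1.1173 = 0.607.

shape1 = 0.511, shape2 = 0.607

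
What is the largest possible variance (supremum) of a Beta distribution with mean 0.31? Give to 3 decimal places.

Var = μ(1−μ)/(α+β+1), which approaches μ(1−μ) as α+β → 0.
So the supremum is μ(1−μ) = 0.31×0.69 = 0.214.

0.214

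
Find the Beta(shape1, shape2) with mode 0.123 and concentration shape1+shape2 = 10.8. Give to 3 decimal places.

Mode = (shape1−1)/(κ−2) with κ = shape1+shape2, so shape1−1 = 0.123·8.8 = 1.082.
shape1 = 2.082; shape2 = κ − shape1 = 8.718.

shape1 = 2.082, shape2 = 8.718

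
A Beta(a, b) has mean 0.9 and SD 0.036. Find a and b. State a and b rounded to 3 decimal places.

Variance = 0.036² = 0.001296. The moment-matching identity a+b = μ(1−μ)/Var − 1 gives
a+b = 0.09/0.001296 − 1 = 68.4444, so a = μ·68.4444 = 61.600 and b = (1−μ)·68.4444 = 6.844.

a = 61.600, b = 6.844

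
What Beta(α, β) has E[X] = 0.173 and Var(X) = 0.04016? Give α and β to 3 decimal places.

α = 0.443, β = 2.119

By moment matching, α+β = μ(1−μ)/σ² − 1 = (0.173·0.827)/0.04016 − 1 = 3.5625 − 1 = 2.5625.
Since α/(α+β) = μ, α = 0.173·2.5625 = 0.443 and β = 0.827·2.5625 = 2.119.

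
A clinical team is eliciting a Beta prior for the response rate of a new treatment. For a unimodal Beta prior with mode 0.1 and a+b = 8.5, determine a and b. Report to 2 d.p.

Mode = (a−1)/(κ−2) with κ = a+b, so a−1 = 0.1·6.5 = 0.65.
a = 1.65; b = κ − a = 6.85.

a = 1.65, b = 6.85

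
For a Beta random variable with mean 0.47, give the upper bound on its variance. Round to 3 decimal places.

0.249

For fixed mean μ the Beta variance is μ(1−μ)/(α+β+1), increasing as α+β decreases.
Its least upper bound (not attained) is μ(1−μ) = 0.47·0.53 = 0.249.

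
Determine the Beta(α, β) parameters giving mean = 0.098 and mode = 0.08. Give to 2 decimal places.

Let s = α+β. Mean gives α = μs = 0.098s; mode gives (α−1)/(s−2) = 0.08.
Substituting: 0.098s − 1 = 0.08(s−2) = 0.08s − 0.16, so 0.018s = 0.84 and s = 46.6667.
Then α = 0.098×46.6667 = 4.57 and β = s−α = 42.09.

α = 4.57, β = 42.09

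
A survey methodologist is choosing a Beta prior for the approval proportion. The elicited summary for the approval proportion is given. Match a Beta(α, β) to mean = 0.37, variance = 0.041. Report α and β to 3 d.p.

α = 1.734, β = 2.952

Write ν = α+β; then α = μν and Var = μ(1−μ)/(ν+1).
ν = μ(1−μ)/Var − 1 = 0.2331/0.041 − 1 = 4.6854.
α = 0.37·4.6854 = 1.734, β = 0.63·4.6854 = 2.952.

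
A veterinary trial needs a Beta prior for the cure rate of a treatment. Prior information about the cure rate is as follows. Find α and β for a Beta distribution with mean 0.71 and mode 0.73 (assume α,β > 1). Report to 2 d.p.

α = 16.33, β = 6.67

Let s = α+β. Mean gives α = μs = 0.71s; mode gives (α−1)/(s−2) = 0.73.
Substituting: 0.71s − 1 = 0.73(s−2) = 0.73s − 1.46, so -0.02s = -0.46 and s = 23.0000.
Then α = 0.71×23.0000 = 16.33 and β = s−α = 6.67.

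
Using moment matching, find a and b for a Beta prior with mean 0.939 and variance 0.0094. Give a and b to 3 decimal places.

a = 4.783, b = 0.311

Write ν = a+b; then a = μν and Var = μ(1−μ)/(ν+1).
ν = μ(1−μ)/Var − 1 = 0.057279/0.0094 − 1 = 5.0935.
a = 0.939·5.0935 = 4.783, b = 0.061·5.0935 = 0.311.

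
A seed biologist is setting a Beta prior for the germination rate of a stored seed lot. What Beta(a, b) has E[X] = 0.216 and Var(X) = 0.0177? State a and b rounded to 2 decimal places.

a = 1.85, b = 6.72

By moment matching, a+b = μ(1−μ)/σ² − 1 = (0.216·0.784)/0.0177 − 1 = 9.5675 − 1 = 8.5675.
Since a/(a+b) = μ, a = 0.216·8.5675 = 1.85 and b = 0.784·8.5675 = 6.72.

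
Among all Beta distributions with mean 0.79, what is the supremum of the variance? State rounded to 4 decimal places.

For fixed mean μ the Beta variance is μ(1−μ)/(α+β+1), increasing as α+β decreases.
Its least upper bound (not attained) is μ(1−μ) = 0.79·0.21 = 0.1659.

0.1659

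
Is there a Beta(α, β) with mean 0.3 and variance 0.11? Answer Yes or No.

Yes

A Beta with mean μ has variance μ(1−μ)/(α+β+1) < μ(1−μ).
Here μ(1−μ) = 0.3×0.7 = 0.21, and 0.11 < 0.21.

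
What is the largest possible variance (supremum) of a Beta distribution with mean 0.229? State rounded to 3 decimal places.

For fixed mean μ the Beta variance is μ(1−μ)/(α+β+1), increasing as α+β decreases.
Its least upper bound (not attained) is μ(1−μ) = 0.229·0.771 = 0.177.

0.177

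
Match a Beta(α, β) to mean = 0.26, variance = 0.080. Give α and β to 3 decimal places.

Write ν = α+β; then α = μν and Var = μ(1−μ)/(ν+1).
ν = μ(1−μ)/Var − 1 = 0.1924/0.080 − 1 = 1.4050.
α = 0.26·1.4050 = 0.365, β = 0.74·1.4050 = 1.040.

α = 0.365, β = 1.040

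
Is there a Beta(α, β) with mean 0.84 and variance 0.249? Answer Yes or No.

The Beta variance bound is σ² < μ(1−μ).
Here μ(1−μ) = 0.84×0.16 = 0.1344, and 0.249 ≥ 0.1344.

No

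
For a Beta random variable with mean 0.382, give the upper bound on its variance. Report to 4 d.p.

0.2361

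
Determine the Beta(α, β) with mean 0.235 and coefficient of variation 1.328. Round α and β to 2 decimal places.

α = 0.20, β = 0.65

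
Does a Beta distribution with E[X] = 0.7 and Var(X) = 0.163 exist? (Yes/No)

Yes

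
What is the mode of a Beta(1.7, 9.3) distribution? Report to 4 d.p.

0.0778

With α,β > 1, mode = (α−1)/(α+β−2) = 0.7/9.0 = 0.0778.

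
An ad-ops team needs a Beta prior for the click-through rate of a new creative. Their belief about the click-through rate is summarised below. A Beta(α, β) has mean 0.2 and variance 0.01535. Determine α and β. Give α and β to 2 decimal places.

α = 1.88, β = 7.54

By moment matching, α+β = μ(1−μ)/σ² − 1 = (0.2·0.8)/0.01535 − 1 = 10.4235 − 1 = 9.4235.
Since α/(α+β) = μ, α = 0.2·9.4235 = 1.88 and β = 0.8·9.4235 = 7.54.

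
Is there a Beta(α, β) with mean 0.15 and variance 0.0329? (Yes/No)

A Beta with mean μ has variance μ(1−μ)/(α+β+1) < μ(1−μ).
Here μ(1−μ) = 0.15×0.85 = 0.1275, and 0.0329 < 0.1275.

Yes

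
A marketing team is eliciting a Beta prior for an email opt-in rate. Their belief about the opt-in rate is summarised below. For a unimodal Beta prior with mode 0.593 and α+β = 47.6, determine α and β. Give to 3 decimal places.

Since the density peak of Beta(α,β) is at (α−1)/(α+β−2),
α = 1 + 0.593(47.6−2) = 28.041 and β = 47.6 − 28.041 = 19.559.

α = 28.041, β = 19.559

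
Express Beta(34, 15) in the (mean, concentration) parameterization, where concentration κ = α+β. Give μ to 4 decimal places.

μ = 0.6939, κ = 49

κ = α+β = 34+15 = 49; μ = α/κ = 34/49 = 0.6939.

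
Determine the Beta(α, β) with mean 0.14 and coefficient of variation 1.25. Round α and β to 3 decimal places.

α = 0.410, β = 2.521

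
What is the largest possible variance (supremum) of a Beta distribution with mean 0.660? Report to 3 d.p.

For fixed mean μ the Beta variance is μ(1−μ)/(α+β+1), increasing as α+β decreases.
Its least upper bound (not attained) is μ(1−μ) = 0.660·0.340 = 0.224.

0.224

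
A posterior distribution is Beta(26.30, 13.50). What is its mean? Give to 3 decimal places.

0.661

The Beta mean is α/(α+β) = 26.30/(26.30+13.50) = 0.661.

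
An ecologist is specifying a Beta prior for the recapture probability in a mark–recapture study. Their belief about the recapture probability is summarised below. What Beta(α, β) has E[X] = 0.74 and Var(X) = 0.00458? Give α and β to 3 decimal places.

Let s = α+β. The Beta variance is μ(1−μ)/(s+1).
So s+1 = μ(1−μ)/σ² = (0.74×0.26)/0.00458 = 0.1924/0.00458 = 42.0087, giving s = 41.0087.
Then α = μs = 0.74×41.0087 = 30.346 and β = (1−μ)s = 0.26×41.0087 = 10.662.

α = 30.346, β = 10.662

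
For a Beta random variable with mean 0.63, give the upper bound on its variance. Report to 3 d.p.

Var = μ(1−μ)/(α+β+1), which approaches μ(1−μ) as α+β → 0.
So the supremum is μ(1−μ) = 0.63×0.37 = 0.233.

0.233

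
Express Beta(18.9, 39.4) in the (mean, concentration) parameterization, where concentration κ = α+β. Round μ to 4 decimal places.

μ = 0.3242, κ = 58.3

κ = α+β = 18.9+39.4 = 58.3; μ = α/κ = 18.9/58.3 = 0.3242.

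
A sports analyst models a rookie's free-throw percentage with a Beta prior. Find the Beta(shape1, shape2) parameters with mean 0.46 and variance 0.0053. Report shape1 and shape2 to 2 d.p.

shape1 = 21.10, shape2 = 24.77

Let s = shape1+shape2. The Beta variance is μ(1−μ)/(s+1).
So s+1 = μ(1−μ)/σ² = (0.46×0.54)/0.0053 = 0.2484/0.0053 = 46.8679, giving s = 45.8679.
Then shape1 = μs = 0.46×45.8679 = 21.10 and shape2 = (1−μ)s = 0.54×45.8679 = 24.77.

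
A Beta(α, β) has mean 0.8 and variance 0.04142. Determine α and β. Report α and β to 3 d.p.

α = 2.290, β = 0.573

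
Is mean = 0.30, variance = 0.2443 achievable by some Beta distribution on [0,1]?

For any Beta, Var(X) < E[X]·(1−E[X]).
Here μ(1−μ) = 0.30×0.70 = 0.2100, and 0.2443 ≥ 0.2100.

No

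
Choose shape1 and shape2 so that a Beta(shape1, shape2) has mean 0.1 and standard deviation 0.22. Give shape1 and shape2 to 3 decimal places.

shape1 = 0.086, shape2 = 0.774

Variance = 0.22² = 0.0484. The moment-matching identity shape1+shape2 = μ(1−μ)/Var − 1 gives
shape1+shape2 = 0.09/0.0484 − 1 = 0.8595, so shape1 = μ·0.8595 = 0.086 and shape2 = (1−μ)·0.8595 = 0.774.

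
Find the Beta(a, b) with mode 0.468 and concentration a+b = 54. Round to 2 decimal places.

Since the density peak of Beta(a,b) is at (a−1)/(a+b−2),
a = 1 + 0.468(54−2) = 25.34 and b = 54 − 25.34 = 28.66.

a = 25.34, b = 28.66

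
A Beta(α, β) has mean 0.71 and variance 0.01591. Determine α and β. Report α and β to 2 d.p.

α = 8.48, β = 3.46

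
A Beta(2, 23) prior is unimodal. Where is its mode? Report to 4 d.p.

The density x^(α−1)(1−x)^(β−1) is maximised at (α−1)/(α+β−2) = 1/23 = 0.0435.

0.0435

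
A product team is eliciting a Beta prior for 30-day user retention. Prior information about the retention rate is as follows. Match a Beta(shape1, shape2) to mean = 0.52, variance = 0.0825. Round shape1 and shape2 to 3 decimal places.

shape1 = 1.053, shape2 = 0.972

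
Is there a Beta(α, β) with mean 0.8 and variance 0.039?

Yes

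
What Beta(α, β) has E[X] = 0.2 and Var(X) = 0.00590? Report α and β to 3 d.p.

α = 5.224, β = 20.895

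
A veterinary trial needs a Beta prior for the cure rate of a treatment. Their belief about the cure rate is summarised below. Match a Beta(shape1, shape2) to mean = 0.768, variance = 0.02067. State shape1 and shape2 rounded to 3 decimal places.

Write ν = shape1+shape2; then shape1 = μν and Var = μ(1−μ)/(ν+1).
ν = μ(1−μ)/Var − 1 = 0.178176/0.02067 − 1 = 7.6200.
shape1 = 0.768·7.6200 = 5.852, shape2 = 0.232·7.6200 = 1.768.

shape1 = 5.852, shape2 = 1.768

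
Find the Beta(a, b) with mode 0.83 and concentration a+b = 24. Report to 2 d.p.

a = 19.26, b = 4.74

For a,b>1 the mode is (a−1)/(a+b−2), so a = mode·(κ−2)+1 = 0.83×22+1 = 19.26.
And b = (1−mode)·(κ−2)+1 = 0.17×22+1 = 4.74.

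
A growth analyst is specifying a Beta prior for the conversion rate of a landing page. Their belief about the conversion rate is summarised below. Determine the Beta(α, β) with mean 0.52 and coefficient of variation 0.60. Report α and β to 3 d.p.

α = 0.813, β = 0.751

Var = (CV·μ)² = (0.60×0.52)² = 0.097344.
α+β = μ(1−μ)/Var − 1 = 0.2496/0.097344 − 1 = 1.5641.
Thus α = 0.52·1.5641 = 0.813 and β = 0.48·1.5641 = 0.751.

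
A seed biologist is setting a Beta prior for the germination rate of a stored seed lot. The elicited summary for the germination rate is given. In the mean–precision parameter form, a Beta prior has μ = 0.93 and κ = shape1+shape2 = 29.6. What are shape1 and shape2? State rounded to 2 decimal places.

shape1 = μκ = 0.93×29.6 = 27.53 and shape2 = (1−μ)κ = 0.07×29.6 = 2.07.

shape1 = 27.53, shape2 = 2.07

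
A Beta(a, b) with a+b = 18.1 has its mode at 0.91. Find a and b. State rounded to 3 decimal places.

For a,b>1 the mode is (a−1)/(a+b−2), so a = mode·(κ−2)+1 = 0.91×16.1+1 = 15.651.
And b = (1−mode)·(κ−2)+1 = 0.09×16.1+1 = 2.449.

a = 15.651, b = 2.449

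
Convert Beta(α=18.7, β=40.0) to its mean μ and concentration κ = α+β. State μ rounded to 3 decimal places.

κ = α+β = 18.7+40.0 = 58.7; μ = α/κ = 18.7/58.7 = 0.319.

μ = 0.319, κ = 58.7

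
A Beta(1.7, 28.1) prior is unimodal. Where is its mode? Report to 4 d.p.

0.0252

The density x^(α−1)(1−x)^(β−1) is maximised at (α−1)/(α+β−2) = 0.7/27.8 = 0.0252.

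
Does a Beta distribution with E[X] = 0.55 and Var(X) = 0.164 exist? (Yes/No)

A Beta with mean μ has variance μ(1−μ)/(α+β+1) < μ(1−μ).
Here μ(1−μ) = 0.55×0.45 = 0.2475, and 0.164 < 0.2475.

Yes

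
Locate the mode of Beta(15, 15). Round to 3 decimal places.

0.500

The density x^(α−1)(1−x)^(β−1) is maximised at (α−1)/(α+β−2) = 14/28 = 0.500.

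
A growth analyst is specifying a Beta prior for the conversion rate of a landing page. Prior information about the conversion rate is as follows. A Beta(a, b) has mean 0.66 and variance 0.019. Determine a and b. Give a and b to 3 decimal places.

a = 7.135, b = 3.676

Let s = a+b. The Beta variance is μ(1−μ)/(s+1).
So s+1 = μ(1−μ)/σ² = (0.66×0.34)/0.019 = 0.2244/0.019 = 11.8105, giving s = 10.8105.
Then a = μs = 0.66×10.8105 = 7.135 and b = (1−μ)s = 0.34×10.8105 = 3.676.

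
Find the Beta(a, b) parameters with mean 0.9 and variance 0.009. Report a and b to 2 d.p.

a = 8.10, b = 0.90

By moment matching, a+b = μ(1−μ)/σ² − 1 = (0.9·0.1)/0.009 − 1 = 10.0000 − 1 = 9.0000.
Since a/(a+b) = μ, a = 0.9·9.0000 = 8.10 and b = 0.1·9.0000 = 0.90.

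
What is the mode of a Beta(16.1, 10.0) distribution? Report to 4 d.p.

0.6266

With α,β > 1, mode = (α−1)/(α+β−2) = 15.1/24.1 = 0.6266.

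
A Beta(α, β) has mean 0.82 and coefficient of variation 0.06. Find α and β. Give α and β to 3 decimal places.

σ = CV·μ = 0.06×0.82 = 0.04920, so σ² = 0.002421.
s+1 = μ(1−μ)/σ² = 0.1476/0.002421 = 60.9756, so s = α+β = 59.9756.
α = μs = 49.180, β = (1−μ)s = 10.796.

α = 49.180, β = 10.796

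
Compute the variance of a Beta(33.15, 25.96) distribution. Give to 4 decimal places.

0.0041

μ = 33.15/59.11 = 0.560819; Var = μ(1−μ)/(α+β+1) = 0.2463011/60.11 = 0.0041.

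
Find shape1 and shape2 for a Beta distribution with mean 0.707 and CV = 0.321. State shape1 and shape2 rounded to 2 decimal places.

shape1 = 2.14, shape2 = 0.89

Var = (CV·μ)² = (0.321×0.707)² = 0.051505.
shape1+shape2 = μ(1−μ)/Var − 1 = 0.207151/0.051505 − 1 = 3.0220.
Thus shape1 = 0.707·3.0220 = 2.14 and shape2 = 0.293·3.0220 = 0.89.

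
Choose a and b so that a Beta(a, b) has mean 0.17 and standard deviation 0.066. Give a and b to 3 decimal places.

Variance = 0.066² = 0.004356. The moment-matching identity a+b = μ(1−μ)/Var − 1 gives
a+b = 0.1411/0.004356 − 1 = 31.3921, so a = μ·31.3921 = 5.337 and b = (1−μ)·31.3921 = 26.055.

a = 5.337, b = 26.055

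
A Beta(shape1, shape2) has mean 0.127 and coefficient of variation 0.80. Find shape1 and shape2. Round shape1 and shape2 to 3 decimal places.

σ = CV·μ = 0.80×0.127 = 0.10160, so σ² = 0.010323.
s+1 = μ(1−μ)/σ² = 0.110871/0.010323 = 10.7406, so s = shape1+shape2 = 9.7406.
shape1 = μs = 1.237, shape2 = (1−μ)s = 8.504.

shape1 = 1.237, shape2 = 8.504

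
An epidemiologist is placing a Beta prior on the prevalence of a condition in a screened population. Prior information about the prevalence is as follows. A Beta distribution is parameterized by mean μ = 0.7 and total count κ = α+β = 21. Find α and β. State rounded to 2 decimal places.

α = 14.70, β = 6.30

α = μκ = 0.7×21 = 14.70 and β = (1−μ)κ = 0.3×21 = 6.30.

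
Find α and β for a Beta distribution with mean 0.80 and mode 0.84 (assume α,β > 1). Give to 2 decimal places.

With s = α+β: μ = α/s and mode = (α−1)/(s−2). Eliminating α = μs,
μs − 1 = m(s−2) ⇒ s(μ−m) = 1−2m ⇒ s = -0.68/-0.04 = 17.0000.
So α = μs = 13.60, β = (1−μ)s = 3.40.

α = 13.60, β = 3.40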